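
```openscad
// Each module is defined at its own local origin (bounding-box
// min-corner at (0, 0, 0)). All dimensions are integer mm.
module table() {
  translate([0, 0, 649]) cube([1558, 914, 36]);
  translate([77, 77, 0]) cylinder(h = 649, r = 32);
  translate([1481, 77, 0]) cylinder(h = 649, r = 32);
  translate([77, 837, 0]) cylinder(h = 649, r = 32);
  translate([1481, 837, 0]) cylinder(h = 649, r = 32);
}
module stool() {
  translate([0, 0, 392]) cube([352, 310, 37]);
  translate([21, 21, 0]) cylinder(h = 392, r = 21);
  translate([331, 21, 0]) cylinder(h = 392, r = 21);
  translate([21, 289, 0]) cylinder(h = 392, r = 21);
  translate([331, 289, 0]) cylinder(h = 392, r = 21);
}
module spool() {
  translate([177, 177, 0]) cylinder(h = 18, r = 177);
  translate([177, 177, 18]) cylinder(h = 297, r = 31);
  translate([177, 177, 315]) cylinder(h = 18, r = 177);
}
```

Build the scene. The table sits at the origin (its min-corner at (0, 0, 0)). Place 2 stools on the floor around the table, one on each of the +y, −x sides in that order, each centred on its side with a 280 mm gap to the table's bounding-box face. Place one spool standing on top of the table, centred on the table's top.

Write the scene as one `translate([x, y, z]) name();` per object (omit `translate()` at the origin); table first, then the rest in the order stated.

table();
translate([603, 1194, 0]) stool();
translate([-632, 302, 0]) stool();
translate([602, 280, 685]) spool();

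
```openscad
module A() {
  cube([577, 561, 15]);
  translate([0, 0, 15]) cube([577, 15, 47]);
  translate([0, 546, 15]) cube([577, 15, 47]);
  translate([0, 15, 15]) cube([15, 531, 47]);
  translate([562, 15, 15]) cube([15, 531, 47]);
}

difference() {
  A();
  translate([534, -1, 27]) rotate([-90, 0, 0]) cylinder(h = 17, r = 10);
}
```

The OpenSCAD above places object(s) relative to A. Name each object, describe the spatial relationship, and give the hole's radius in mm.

A is an open box. The open box has a circular hole through its front wall. The hole's radius is 10 mm.

The subtracted cylinder has r = 10 mm.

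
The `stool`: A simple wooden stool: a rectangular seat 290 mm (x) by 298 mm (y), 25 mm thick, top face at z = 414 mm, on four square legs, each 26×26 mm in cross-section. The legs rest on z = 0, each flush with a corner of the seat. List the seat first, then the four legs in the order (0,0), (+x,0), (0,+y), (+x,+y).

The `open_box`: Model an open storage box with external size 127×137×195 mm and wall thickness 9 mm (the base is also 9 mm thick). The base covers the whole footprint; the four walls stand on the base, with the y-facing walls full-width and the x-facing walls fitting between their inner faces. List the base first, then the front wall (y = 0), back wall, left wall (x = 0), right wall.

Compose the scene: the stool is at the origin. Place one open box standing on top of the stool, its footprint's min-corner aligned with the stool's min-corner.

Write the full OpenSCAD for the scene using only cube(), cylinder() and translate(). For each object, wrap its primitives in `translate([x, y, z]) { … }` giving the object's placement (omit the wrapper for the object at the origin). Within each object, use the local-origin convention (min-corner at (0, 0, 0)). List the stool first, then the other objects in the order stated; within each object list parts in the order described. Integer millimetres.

translate([0, 0, 389]) cube([290, 298, 25]);
cube([26, 26, 389]);
translate([264, 0, 0]) cube([26, 26, 389]);
translate([0, 272, 0]) cube([26, 26, 389]);
translate([264, 272, 0]) cube([26, 26, 389]);
translate([0, 0, 414]) {
  cube([127, 137, 9]);
  translate([0, 0, 9]) cube([127, 9, 186]);
  translate([0, 128, 9]) cube([127, 9, 186]);
  translate([0, 9, 9]) cube([9, 119, 186]);
  translate([118, 9, 9]) cube([9, 119, 186]);
}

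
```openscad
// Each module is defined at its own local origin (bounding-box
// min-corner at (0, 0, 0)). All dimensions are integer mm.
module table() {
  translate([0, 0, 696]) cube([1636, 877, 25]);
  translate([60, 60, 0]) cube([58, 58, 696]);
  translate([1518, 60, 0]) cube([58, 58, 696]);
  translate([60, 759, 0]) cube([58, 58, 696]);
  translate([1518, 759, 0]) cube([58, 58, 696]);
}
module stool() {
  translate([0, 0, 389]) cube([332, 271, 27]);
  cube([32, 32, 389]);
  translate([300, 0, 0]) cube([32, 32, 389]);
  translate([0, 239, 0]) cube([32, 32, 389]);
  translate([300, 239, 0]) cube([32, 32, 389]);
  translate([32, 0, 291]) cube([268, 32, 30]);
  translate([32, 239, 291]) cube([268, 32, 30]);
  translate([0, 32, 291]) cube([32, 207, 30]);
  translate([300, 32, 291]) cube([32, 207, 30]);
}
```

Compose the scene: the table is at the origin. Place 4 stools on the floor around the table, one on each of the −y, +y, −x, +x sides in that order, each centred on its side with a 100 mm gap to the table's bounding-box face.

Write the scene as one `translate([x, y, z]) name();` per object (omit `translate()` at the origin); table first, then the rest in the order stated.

table();
translate([652, -371, 0]) stool();
translate([652, 977, 0]) stool();
translate([-432, 303, 0]) stool();
translate([1736, 303, 0]) stool();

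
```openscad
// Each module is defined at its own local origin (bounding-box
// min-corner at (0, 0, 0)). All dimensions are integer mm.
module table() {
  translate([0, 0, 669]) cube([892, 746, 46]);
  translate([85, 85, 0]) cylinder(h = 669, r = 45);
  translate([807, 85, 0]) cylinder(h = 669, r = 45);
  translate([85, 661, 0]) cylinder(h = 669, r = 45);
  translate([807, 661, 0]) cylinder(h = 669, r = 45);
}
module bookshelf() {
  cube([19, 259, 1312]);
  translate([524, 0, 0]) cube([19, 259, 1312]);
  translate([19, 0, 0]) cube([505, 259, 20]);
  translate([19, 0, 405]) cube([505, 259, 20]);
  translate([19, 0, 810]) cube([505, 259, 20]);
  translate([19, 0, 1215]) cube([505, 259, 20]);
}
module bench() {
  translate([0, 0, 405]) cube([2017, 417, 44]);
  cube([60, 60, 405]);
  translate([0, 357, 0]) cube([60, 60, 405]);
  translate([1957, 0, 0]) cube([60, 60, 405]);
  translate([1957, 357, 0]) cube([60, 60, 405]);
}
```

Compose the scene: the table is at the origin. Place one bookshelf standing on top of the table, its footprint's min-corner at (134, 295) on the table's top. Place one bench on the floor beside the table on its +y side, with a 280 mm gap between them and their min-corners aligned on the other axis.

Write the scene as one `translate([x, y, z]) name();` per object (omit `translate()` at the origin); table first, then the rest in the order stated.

table();
translate([134, 295, 715]) bookshelf();
translate([0, 1026, 0]) bench();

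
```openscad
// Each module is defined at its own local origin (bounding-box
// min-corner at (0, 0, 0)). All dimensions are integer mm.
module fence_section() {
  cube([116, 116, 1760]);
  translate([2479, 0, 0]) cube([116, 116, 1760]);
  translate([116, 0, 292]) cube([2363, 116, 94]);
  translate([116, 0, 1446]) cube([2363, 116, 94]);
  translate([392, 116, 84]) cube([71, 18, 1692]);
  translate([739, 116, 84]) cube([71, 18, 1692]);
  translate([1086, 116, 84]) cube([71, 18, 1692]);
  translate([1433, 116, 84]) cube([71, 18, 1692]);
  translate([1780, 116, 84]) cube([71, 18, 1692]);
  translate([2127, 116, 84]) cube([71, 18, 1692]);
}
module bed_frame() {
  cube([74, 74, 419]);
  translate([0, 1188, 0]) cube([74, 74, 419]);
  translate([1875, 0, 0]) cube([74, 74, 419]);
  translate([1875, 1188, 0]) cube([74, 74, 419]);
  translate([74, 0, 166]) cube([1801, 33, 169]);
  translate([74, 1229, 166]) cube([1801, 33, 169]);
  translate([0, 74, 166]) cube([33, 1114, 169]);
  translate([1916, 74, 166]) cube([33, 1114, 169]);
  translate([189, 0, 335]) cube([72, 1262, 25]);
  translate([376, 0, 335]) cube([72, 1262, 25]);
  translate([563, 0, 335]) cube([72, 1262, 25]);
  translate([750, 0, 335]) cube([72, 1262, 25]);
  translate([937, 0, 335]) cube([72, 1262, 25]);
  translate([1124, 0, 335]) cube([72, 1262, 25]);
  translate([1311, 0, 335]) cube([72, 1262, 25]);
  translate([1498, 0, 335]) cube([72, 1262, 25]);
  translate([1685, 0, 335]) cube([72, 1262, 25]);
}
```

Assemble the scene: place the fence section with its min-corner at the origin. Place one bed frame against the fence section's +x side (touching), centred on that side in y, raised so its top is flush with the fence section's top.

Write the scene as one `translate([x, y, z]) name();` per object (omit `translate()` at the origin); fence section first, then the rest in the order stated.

fence_section();
translate([2595, -564, 1357]) bed_frame();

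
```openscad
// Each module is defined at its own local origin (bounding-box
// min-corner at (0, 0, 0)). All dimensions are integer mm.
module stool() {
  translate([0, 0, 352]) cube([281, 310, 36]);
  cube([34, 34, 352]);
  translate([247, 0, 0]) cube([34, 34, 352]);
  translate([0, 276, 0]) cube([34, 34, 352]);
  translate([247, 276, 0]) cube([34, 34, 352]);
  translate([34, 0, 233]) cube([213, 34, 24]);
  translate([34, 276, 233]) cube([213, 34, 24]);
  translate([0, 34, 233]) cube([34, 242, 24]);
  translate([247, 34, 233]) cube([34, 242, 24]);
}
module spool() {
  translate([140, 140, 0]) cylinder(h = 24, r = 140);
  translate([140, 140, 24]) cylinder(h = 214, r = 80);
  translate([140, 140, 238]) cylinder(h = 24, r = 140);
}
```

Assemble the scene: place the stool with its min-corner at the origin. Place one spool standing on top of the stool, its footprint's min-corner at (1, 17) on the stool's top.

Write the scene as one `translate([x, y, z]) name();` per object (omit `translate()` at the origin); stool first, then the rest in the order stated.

stool();
translate([1, 17, 388]) spool();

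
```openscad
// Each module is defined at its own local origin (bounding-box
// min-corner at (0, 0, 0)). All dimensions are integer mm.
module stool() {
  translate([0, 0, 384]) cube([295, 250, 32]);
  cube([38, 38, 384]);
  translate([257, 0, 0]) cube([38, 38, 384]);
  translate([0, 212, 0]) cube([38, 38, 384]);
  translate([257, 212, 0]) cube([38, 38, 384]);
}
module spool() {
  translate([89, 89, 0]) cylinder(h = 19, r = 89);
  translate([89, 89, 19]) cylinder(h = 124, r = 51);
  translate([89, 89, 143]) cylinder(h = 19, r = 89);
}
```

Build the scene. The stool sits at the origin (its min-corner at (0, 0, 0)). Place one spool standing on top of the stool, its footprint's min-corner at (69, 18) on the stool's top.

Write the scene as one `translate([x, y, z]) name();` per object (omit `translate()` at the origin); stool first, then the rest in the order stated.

stool();
translate([69, 18, 416]) spool();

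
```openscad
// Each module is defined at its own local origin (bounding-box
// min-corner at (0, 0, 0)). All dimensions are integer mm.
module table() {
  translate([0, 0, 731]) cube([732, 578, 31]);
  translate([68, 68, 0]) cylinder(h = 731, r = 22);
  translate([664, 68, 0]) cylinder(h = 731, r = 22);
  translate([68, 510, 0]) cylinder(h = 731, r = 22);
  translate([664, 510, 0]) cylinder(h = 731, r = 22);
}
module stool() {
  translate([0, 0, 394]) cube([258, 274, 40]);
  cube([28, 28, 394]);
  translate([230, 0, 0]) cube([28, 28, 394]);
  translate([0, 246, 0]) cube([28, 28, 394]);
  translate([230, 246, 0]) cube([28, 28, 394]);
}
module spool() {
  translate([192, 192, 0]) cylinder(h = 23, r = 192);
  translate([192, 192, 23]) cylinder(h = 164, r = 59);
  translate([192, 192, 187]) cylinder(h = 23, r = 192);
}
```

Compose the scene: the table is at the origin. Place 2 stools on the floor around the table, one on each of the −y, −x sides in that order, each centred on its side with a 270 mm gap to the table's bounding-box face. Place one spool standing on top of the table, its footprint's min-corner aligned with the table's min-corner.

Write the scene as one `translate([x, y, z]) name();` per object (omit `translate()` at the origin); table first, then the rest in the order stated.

table();
translate([237, -544, 0]) stool();
translate([-528, 152, 0]) stool();
translate([0, 0, 762]) spool();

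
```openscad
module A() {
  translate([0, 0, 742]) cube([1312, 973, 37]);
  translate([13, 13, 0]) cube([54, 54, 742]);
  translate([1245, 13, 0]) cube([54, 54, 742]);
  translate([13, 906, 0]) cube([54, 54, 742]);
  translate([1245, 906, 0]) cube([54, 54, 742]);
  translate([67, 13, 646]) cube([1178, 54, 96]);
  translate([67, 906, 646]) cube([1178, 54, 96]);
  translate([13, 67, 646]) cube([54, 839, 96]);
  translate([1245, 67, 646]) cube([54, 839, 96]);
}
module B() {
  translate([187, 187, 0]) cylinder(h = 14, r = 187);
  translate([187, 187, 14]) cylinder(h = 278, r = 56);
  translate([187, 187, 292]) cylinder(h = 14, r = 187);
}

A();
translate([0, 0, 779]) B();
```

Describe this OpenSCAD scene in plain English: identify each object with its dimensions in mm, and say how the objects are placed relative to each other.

A is a table with a 1312×973 mm rectangular top, 37 mm thick, top surface at z = 779 mm, supported by four 54×54 mm square legs, each inset 13 mm from the nearest pair of top edges, running from the floor. Four apron rails, 54 mm thick and 96 mm tall, run between adjacent legs with their top edges flush with the underside of the top and their outer faces flush with the legs' outer faces.

B is a spool: two coaxial disc flanges of radius 187 mm and thickness 14 mm, joined by a core cylinder of radius 56 mm and height 278 mm. The lower flange rests on z = 0 and the three cylinders share a vertical axis.

The spool is on top of the table.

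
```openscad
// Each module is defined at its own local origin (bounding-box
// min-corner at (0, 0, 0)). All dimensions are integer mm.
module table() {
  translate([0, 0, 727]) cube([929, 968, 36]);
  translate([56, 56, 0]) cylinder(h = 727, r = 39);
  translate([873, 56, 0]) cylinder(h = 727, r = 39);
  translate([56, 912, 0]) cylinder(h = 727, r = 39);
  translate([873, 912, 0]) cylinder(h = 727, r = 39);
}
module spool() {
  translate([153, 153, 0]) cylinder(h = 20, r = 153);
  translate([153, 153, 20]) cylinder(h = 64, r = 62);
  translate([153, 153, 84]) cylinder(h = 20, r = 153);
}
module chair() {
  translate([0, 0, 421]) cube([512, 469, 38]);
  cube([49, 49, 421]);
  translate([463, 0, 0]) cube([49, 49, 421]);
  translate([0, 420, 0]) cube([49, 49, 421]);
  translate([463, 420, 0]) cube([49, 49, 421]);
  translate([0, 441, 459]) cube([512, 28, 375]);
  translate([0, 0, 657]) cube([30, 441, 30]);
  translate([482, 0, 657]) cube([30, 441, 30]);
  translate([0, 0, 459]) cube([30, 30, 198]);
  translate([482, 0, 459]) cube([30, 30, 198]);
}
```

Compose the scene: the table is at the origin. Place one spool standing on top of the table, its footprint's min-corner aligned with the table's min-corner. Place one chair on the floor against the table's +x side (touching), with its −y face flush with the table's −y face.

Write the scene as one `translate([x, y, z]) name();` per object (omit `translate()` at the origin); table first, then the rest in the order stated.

table();
translate([0, 0, 763]) spool();
translate([929, 0, 0]) chair();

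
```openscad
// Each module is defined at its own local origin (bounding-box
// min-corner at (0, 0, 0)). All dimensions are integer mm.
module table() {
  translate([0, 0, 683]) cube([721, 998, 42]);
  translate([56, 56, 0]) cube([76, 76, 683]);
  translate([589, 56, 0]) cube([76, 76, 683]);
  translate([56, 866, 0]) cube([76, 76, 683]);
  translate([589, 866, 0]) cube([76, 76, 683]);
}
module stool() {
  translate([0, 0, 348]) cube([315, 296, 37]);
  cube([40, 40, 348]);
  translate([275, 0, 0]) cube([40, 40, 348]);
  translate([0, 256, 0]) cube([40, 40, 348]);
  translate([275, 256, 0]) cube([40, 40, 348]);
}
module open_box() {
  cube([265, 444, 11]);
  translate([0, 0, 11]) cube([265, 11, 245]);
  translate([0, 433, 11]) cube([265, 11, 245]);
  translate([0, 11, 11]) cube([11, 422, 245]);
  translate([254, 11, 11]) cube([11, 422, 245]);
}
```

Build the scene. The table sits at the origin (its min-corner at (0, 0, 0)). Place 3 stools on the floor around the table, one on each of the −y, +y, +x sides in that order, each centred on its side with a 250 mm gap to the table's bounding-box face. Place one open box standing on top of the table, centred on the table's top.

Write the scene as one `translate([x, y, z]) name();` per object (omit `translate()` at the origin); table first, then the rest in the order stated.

table();
translate([203, -546, 0]) stool();
translate([203, 1248, 0]) stool();
translate([971, 351, 0]) stool();
translate([228, 277, 725]) open_box();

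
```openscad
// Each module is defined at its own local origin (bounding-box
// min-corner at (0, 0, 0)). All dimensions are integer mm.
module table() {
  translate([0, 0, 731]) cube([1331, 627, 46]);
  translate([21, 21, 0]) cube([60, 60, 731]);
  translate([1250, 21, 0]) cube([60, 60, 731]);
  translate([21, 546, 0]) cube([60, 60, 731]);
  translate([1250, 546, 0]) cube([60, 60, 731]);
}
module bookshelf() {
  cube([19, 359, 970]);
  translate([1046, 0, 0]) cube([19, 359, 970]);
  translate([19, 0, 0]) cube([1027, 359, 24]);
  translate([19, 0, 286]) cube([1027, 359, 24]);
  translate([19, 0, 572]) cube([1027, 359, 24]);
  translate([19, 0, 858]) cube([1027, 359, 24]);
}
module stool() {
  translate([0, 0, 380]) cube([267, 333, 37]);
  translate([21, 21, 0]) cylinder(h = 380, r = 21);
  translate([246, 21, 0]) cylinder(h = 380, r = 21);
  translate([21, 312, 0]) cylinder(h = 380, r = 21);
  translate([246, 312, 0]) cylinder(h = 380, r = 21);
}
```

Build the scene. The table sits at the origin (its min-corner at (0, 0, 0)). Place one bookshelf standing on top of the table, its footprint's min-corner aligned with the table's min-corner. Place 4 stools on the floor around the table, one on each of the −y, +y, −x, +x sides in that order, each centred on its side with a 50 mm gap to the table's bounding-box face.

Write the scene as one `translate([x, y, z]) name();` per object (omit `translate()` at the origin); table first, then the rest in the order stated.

table();
translate([0, 0, 777]) bookshelf();
translate([532, -383, 0]) stool();
translate([532, 677, 0]) stool();
translate([-317, 147, 0]) stool();
translate([1381, 147, 0]) stool();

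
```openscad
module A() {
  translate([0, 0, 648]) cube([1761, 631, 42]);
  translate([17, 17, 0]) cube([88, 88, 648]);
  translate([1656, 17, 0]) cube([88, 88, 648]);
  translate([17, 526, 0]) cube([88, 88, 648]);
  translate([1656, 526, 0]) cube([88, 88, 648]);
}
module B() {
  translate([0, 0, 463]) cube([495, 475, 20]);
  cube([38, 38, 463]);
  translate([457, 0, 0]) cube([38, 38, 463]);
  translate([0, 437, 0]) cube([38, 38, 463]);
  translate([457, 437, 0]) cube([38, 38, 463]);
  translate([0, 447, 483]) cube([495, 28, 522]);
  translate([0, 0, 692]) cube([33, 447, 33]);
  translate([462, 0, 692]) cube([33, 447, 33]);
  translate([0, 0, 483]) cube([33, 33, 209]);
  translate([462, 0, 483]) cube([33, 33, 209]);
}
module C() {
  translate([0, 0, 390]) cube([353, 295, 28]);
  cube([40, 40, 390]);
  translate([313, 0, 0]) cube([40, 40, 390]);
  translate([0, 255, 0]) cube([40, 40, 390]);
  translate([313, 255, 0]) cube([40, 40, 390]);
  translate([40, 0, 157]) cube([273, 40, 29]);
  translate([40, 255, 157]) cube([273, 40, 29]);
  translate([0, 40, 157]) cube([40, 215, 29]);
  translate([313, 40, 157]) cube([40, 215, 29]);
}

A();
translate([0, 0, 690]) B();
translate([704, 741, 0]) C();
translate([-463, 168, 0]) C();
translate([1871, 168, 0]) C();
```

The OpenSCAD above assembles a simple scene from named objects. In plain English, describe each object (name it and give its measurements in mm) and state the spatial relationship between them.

A is a table with a 1761×631 mm rectangular top, 42 mm thick, top surface at z = 690 mm, supported by four 88×88 mm square legs, each inset 17 mm from the nearest pair of top edges, running from the floor.

B is a chair. The seat is a 495×475×20 mm slab with its top at z = 483 mm, on four 38×38 mm corner legs (flush with the seat edges, standing on z = 0). A flat backrest 28 mm thick, 522 mm tall, spans the full seat width and rises from the seat top along its +y edge, rear face flush with the rear of the seat. Two armrests of 33×33 mm section run along each side from the seat's front edge to the front of the backrest, top faces 242 mm above the seat top and outer faces flush with the seat's x-edges; a 33×33 mm post under the front of each armrest stands on the seat at the front corner.

C is a simple wooden stool: a rectangular seat 353 mm (x) by 295 mm (y), 28 mm thick, top face at z = 418 mm, on four square legs, each 40×40 mm in cross-section. The legs rest on z = 0, each flush with a corner of the seat. Four stretchers, 40 mm wide and 29 mm tall, connect adjacent legs with their undersides at z = 157 mm, each running between the inner faces of the legs it joins and aligned with the legs' outer faces on the other axis.

The chair is on top of the table. Three stools sit around the table at the +y, −x, +x sides.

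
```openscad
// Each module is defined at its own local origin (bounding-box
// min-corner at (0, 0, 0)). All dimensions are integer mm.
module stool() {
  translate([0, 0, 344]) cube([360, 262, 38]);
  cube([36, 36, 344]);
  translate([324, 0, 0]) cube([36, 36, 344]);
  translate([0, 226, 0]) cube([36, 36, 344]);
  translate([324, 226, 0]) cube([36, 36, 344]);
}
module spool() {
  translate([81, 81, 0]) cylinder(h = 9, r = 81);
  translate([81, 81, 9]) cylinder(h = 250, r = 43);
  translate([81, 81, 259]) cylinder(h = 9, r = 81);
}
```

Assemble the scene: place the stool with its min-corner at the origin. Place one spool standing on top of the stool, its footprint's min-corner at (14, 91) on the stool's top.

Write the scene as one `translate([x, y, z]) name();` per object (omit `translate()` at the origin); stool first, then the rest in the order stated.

stool();
translate([14, 91, 382]) spool();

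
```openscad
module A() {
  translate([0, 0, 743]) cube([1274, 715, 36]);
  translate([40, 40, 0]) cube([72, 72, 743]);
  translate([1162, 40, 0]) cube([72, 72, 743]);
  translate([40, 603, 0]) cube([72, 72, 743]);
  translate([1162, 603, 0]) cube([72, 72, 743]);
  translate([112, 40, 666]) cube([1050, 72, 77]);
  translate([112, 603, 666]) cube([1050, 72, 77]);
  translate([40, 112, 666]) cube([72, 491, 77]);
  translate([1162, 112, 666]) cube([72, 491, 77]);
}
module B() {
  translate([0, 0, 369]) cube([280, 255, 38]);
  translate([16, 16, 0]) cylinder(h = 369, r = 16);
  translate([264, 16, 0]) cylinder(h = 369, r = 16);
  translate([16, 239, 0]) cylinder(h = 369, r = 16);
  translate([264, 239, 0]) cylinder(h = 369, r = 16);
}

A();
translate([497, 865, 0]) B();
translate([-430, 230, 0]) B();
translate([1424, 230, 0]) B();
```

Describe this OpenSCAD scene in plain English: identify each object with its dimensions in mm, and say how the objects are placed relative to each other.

A is a table: top 1274 mm (x) × 715 mm (y), 36 mm thick, upper face at z = 779 mm, on four 72×72 mm square legs, each inset 40 mm from the nearest pair of top edges, running from z = 0 to the bottom of the top. Four apron rails, 72 mm thick and 77 mm tall, run between adjacent legs with their top edges flush with the underside of the top and their outer faces flush with the legs' outer faces.

B is a four-legged stool. The seat is a 280×255×38 mm slab whose top surface is at z = 407 mm; four round legs, each 32 mm in diameter, run from the floor (z = 0) to the underside of the seat, each leg's axis is inset half a diameter from the nearest pair of seat edges (so the leg's bounding box is flush with the corner).

Three stools sit around the table at the +y, −x, +x sides.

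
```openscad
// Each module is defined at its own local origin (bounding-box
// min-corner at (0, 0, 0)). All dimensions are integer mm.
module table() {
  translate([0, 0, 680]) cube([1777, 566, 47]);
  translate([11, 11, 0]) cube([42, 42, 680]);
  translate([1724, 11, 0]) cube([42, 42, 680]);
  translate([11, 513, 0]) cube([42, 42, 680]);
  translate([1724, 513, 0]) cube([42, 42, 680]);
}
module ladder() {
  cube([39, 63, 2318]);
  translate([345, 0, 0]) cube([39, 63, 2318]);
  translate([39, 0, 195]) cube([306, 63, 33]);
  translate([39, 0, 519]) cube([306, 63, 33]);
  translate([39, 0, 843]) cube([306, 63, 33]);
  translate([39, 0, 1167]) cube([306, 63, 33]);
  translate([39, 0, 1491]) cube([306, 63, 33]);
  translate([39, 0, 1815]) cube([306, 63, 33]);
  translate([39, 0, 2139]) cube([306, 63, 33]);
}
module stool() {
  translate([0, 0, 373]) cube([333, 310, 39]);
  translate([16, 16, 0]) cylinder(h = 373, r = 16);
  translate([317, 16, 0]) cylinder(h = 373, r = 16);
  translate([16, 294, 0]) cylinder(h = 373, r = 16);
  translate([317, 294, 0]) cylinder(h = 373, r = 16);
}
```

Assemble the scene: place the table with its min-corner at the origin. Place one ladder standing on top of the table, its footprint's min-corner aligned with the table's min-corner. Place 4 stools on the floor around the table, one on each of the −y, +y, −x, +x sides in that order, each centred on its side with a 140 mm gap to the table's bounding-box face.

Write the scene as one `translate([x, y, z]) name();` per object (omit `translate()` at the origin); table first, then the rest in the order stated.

table();
translate([0, 0, 727]) ladder();
translate([722, -450, 0]) stool();
translate([722, 706, 0]) stool();
translate([-473, 128, 0]) stool();
translate([1917, 128, 0]) stool();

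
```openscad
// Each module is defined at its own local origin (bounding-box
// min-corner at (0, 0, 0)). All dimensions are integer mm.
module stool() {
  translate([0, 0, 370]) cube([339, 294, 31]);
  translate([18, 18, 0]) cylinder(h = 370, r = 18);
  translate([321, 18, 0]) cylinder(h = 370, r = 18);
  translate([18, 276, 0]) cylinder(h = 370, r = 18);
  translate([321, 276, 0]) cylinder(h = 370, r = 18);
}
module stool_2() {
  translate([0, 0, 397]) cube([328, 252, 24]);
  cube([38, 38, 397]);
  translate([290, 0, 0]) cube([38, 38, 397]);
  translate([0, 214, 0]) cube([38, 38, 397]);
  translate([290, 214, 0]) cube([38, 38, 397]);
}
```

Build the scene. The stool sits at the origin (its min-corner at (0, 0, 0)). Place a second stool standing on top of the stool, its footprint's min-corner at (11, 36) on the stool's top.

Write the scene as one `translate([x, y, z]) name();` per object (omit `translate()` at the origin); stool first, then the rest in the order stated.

stool();
translate([11, 36, 401]) stool_2();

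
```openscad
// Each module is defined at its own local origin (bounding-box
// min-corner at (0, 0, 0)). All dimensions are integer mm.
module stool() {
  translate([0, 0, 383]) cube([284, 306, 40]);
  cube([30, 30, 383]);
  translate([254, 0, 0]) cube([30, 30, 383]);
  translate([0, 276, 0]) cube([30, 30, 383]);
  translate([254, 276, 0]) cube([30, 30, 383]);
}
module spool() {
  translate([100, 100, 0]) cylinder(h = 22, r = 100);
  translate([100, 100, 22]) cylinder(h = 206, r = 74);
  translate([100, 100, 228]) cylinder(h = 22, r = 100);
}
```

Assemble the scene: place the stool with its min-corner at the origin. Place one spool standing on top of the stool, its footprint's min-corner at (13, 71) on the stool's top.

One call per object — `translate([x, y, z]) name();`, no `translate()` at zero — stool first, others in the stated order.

stool();
translate([13, 71, 423]) spool();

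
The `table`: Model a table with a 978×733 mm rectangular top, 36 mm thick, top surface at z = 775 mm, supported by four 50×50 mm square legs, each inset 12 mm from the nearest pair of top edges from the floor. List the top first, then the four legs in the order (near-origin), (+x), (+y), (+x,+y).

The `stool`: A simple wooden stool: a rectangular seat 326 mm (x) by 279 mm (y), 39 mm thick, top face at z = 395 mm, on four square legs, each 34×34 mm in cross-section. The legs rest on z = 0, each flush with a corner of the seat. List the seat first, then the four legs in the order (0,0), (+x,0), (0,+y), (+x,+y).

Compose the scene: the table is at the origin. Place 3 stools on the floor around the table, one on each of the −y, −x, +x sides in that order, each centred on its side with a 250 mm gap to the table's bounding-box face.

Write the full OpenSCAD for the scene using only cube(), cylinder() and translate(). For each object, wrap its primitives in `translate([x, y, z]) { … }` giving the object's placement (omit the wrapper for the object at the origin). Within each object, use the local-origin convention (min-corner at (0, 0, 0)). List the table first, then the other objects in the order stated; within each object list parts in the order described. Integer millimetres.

translate([0, 0, 739]) cube([978, 733, 36]);
translate([12, 12, 0]) cube([50, 50, 739]);
translate([916, 12, 0]) cube([50, 50, 739]);
translate([12, 671, 0]) cube([50, 50, 739]);
translate([916, 671, 0]) cube([50, 50, 739]);
translate([326, -529, 0]) {
  translate([0, 0, 356]) cube([326, 279, 39]);
  cube([34, 34, 356]);
  translate([292, 0, 0]) cube([34, 34, 356]);
  translate([0, 245, 0]) cube([34, 34, 356]);
  translate([292, 245, 0]) cube([34, 34, 356]);
}
translate([-576, 227, 0]) {
  translate([0, 0, 356]) cube([326, 279, 39]);
  cube([34, 34, 356]);
  translate([292, 0, 0]) cube([34, 34, 356]);
  translate([0, 245, 0]) cube([34, 34, 356]);
  translate([292, 245, 0]) cube([34, 34, 356]);
}
translate([1228, 227, 0]) {
  translate([0, 0, 356]) cube([326, 279, 39]);
  cube([34, 34, 356]);
  translate([292, 0, 0]) cube([34, 34, 356]);
  translate([0, 245, 0]) cube([34, 34, 356]);
  translate([292, 245, 0]) cube([34, 34, 356]);
}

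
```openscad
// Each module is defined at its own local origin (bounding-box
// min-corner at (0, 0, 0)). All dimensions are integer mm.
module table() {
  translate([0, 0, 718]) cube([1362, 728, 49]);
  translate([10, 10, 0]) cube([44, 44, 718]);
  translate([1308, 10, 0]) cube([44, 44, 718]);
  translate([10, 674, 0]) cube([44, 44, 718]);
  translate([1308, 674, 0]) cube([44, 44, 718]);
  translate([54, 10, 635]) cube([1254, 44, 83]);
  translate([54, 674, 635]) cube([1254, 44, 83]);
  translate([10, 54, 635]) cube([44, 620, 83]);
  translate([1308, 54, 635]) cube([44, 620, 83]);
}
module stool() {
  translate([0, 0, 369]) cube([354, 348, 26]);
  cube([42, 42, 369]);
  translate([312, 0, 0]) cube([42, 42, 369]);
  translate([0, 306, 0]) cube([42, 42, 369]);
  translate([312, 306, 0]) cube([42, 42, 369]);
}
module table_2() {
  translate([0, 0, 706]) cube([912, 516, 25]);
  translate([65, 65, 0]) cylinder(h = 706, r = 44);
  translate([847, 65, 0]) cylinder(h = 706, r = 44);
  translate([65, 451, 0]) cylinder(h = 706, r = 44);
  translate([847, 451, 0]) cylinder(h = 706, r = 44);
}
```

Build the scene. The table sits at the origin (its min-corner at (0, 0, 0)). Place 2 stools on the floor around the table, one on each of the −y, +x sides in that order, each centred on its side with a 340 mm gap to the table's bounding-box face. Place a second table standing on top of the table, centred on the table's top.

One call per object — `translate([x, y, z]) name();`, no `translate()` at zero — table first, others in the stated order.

table();
translate([504, -688, 0]) stool();
translate([1702, 190, 0]) stool();
translate([225, 106, 767]) table_2();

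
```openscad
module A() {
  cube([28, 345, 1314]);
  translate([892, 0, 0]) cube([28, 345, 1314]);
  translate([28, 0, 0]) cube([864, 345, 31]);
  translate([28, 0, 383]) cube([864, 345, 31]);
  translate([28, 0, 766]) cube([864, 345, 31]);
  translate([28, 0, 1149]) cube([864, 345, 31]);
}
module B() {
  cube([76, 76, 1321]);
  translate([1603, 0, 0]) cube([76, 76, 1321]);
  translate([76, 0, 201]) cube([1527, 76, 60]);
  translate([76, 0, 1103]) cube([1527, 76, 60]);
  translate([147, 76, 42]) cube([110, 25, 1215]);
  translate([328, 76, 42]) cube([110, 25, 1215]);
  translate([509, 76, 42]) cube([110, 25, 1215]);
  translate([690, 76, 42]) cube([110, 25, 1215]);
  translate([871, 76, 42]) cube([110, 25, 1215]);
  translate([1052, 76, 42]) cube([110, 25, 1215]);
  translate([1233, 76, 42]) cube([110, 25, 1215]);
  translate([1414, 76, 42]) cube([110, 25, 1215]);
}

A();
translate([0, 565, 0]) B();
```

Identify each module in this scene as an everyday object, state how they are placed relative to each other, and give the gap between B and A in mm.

The fence section's nearest face is 220 mm from the bookshelf's +y face.

A is a bookshelf. B is a fence section. The fence section is on the floor beside the bookshelf on its +y side. The gap between the fence section and the bookshelf is 220 mm.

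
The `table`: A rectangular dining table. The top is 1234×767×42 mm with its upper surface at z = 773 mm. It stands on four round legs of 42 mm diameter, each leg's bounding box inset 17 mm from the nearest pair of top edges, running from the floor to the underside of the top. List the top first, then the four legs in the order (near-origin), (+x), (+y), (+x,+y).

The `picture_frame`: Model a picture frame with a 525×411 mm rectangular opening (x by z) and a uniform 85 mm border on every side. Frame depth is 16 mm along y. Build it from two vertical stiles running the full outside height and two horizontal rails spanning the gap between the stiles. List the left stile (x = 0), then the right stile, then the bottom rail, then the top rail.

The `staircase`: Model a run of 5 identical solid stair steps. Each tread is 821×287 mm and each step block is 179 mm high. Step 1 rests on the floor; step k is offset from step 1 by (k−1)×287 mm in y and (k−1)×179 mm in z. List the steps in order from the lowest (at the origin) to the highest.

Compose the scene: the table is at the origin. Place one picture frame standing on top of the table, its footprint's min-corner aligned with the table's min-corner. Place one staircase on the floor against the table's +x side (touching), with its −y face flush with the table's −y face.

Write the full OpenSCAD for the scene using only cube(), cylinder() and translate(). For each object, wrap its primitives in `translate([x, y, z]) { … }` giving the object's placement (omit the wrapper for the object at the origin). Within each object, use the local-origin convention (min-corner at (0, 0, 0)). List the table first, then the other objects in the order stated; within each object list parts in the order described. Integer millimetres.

translate([0, 0, 731]) cube([1234, 767, 42]);
translate([38, 38, 0]) cylinder(h = 731, r = 21);
translate([1196, 38, 0]) cylinder(h = 731, r = 21);
translate([38, 729, 0]) cylinder(h = 731, r = 21);
translate([1196, 729, 0]) cylinder(h = 731, r = 21);
translate([0, 0, 773]) {
  cube([85, 16, 581]);
  translate([610, 0, 0]) cube([85, 16, 581]);
  translate([85, 0, 0]) cube([525, 16, 85]);
  translate([85, 0, 496]) cube([525, 16, 85]);
}
translate([1234, 0, 0]) {
  cube([821, 287, 179]);
  translate([0, 287, 179]) cube([821, 287, 179]);
  translate([0, 574, 358]) cube([821, 287, 179]);
  translate([0, 861, 537]) cube([821, 287, 179]);
  translate([0, 1148, 716]) cube([821, 287, 179]);
}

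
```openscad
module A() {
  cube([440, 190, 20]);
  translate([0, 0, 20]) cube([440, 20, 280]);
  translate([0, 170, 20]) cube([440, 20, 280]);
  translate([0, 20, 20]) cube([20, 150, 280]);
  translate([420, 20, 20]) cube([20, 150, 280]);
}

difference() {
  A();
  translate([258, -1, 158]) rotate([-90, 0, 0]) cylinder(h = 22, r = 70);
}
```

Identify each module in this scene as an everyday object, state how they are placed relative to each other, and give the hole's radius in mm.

The subtracted cylinder has r = 70 mm.

A is an open box. The open box has a circular hole through its front wall. The hole's radius is 70 mm.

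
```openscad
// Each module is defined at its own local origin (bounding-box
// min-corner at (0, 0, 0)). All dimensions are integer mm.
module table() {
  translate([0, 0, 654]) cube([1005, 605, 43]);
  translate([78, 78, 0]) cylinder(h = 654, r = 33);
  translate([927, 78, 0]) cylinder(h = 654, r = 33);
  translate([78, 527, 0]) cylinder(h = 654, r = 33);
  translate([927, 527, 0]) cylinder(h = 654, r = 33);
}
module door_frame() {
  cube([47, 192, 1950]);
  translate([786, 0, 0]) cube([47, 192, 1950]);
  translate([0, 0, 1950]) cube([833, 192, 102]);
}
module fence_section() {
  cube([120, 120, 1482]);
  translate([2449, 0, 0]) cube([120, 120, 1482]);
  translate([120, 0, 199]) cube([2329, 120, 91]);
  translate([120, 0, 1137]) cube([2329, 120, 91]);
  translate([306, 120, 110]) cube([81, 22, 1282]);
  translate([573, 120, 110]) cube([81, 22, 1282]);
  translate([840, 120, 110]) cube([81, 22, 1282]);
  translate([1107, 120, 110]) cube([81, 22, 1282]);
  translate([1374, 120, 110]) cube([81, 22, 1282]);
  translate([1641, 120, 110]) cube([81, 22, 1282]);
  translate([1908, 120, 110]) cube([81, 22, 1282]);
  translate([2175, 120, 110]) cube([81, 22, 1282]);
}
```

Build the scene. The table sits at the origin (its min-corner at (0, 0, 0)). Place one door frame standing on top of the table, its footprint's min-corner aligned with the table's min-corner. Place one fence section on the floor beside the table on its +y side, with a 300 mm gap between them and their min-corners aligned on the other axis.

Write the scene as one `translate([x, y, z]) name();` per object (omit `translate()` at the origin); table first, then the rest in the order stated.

table();
translate([0, 0, 697]) door_frame();
translate([0, 905, 0]) fence_section();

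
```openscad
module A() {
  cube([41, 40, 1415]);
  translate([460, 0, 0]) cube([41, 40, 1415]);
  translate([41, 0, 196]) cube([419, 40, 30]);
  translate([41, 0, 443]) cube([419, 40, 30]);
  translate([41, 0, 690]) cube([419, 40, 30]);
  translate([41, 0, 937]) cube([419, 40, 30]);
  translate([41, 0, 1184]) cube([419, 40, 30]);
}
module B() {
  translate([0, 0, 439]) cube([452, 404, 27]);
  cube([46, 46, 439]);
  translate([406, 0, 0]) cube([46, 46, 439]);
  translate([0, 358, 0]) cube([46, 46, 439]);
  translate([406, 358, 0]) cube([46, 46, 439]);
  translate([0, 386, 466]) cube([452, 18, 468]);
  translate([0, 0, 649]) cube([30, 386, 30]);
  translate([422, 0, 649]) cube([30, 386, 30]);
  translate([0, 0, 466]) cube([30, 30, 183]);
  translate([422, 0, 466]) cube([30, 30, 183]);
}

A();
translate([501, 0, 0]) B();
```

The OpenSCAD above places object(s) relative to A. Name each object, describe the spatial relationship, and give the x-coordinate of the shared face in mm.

The ladder's +x face and the chair's −x face are both at x = 501 mm.

A is a ladder. B is a chair. The chair is against the ladder's +x side, with their −y faces flush. The x-coordinate of the shared face is 501 mm.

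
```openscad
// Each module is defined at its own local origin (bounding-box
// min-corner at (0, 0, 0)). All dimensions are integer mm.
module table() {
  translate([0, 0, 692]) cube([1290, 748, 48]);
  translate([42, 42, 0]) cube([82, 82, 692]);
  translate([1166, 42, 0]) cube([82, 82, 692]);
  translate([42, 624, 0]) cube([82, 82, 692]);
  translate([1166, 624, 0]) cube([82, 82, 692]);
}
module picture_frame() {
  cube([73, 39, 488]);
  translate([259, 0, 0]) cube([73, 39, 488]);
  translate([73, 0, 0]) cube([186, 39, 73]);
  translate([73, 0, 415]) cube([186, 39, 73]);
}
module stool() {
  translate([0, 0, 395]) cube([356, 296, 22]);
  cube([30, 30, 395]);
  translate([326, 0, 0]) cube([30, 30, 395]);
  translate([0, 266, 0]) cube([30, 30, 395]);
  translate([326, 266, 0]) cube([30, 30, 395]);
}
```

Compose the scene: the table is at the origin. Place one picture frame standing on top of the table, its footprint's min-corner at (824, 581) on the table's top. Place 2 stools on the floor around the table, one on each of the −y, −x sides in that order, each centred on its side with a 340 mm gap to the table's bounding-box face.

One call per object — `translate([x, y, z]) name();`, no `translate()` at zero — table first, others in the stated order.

table();
translate([824, 581, 740]) picture_frame();
translate([467, -636, 0]) stool();
translate([-696, 226, 0]) stool();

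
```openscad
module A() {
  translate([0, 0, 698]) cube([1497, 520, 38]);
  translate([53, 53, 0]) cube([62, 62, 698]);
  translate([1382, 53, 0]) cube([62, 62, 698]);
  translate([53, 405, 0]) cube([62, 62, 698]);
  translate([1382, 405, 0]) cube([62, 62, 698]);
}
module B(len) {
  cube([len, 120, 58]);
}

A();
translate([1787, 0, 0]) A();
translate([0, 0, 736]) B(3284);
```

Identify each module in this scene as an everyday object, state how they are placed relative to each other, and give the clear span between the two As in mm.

Second table starts at x = 1787; first ends at x = 1497; clear span = 1787 − 1497 = 290 mm.

A is a table. B is a beam. A beam spans the tops of two tables. The clear span between the two tables is 290 mm.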